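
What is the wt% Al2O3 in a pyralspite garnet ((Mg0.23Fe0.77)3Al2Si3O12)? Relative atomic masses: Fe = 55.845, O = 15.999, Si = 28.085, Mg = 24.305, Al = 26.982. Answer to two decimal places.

21.42 wt%

Molar mass of (Mg0.23Fe0.77)3Al2Si3O12 = 0.69·24.305 + 2.31·55.845 + 2·26.982 + 3·28.085 + 12·15.999 = 475.979 g/mol.
Each formula unit contains 2 Al, equivalent to 2/2 = 1.0000 mol Al2O3.
M(Al2O3) = 2×26.982 + 3×15.999 = 101.961 g/mol.
Mass of Al2O3 per formula unit = 1.0000 × 101.961 = 101.961 g.
Al2O3 wt% = 101.961 / 475.979 × 100 = 21.42%.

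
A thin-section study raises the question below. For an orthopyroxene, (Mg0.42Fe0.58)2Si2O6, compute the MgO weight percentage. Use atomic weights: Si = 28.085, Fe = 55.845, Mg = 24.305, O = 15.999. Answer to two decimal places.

M((Mg0.42Fe0.58)2Si2O6) = 237.360 g/mol; M(MgO) = 40.304 g/mol.
Moles MgO per formula unit = 0.84 Mg ÷ 1 = 0.8400.
MgO fraction = (0.8400 × 40.304) / 237.360 = 33.855/237.360 = 0.1426.

14.26 wt%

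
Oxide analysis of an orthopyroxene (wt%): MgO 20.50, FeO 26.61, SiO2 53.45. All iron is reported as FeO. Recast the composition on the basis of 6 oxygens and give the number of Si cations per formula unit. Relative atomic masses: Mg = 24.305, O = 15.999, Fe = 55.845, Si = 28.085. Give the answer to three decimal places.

2.008 Si apfu

MgO (M=40.304): mol = 0.50863; Mg = 0.50863, O = 0.50863.
FeO (M=71.844): mol = 0.37039; Fe = 0.37039, O = 0.37039.
SiO2 (M=60.083): mol = 0.88960; Si = 0.88960, O = 1.77920.
ΣO = 2.65822; factor = 6/ΣO = 2.25715.
Si apfu = 0.88960 × 2.25715 = 2.008.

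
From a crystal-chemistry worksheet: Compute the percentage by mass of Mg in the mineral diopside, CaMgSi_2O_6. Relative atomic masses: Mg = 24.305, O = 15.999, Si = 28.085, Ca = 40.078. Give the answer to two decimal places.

11.22 mass %

Formula mass = 1*40.078 + 1*24.305 + 2*28.085 + 6*15.999 = 216.547 g/mol, of which 24.305 g is Mg.
So Mg makes up 24.305/216.547 = 0.1122 of the mass, i.e. 11.22%.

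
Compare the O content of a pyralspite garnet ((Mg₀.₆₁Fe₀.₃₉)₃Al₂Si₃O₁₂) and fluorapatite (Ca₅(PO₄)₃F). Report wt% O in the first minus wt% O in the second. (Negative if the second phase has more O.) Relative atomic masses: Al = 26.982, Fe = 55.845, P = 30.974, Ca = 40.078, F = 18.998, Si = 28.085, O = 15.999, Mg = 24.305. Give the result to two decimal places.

O in (Mg₀.₆₁Fe₀.₃₉)₃Al₂Si₃O₁₂: molar mass 440.024 g/mol; 12×15.999 = 191.988 g → 43.63 wt%.
O in Ca₅(PO₄)₃F: molar mass 504.298 g/mol; 12×15.999 = 191.988 g → 38.07 wt%.
Difference = 43.63 − 38.07 = 5.56 percentage points.

5.56 percentage points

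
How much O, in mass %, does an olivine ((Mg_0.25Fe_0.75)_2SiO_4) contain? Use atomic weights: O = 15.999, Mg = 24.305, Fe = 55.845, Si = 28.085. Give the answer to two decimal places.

Molar mass of (Mg_0.25Fe_0.75)_2SiO_4: 0.50*24.305 + 1.50*55.845 + 1*28.085 + 4*15.999 = 188.001 g/mol.
Mass of O per formula unit: 4 × 15.999 = 63.996 g.
Weight fraction O = 63.996 / 188.001 = 0.3404.

34.04 mass %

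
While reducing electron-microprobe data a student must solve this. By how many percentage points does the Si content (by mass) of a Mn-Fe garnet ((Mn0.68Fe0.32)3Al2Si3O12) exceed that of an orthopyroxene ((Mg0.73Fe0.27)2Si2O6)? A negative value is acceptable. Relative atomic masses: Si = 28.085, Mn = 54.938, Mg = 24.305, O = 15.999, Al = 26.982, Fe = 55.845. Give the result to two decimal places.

Si in (Mn0.68Fe0.32)3Al2Si3O12: molar mass 495.892 g/mol; 3×28.085 = 84.255 g → 16.99 wt%.
Si in (Mg0.73Fe0.27)2Si2O6: molar mass 217.806 g/mol; 2×28.085 = 56.170 g → 25.79 wt%.
Difference = 16.99 − 25.79 = -8.80 percentage points.

-8.80 percentage points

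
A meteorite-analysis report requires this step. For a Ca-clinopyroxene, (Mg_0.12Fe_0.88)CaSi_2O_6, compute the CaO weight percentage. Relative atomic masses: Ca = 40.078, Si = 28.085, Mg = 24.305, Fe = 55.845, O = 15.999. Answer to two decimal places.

22.95 wt%

M((Mg_0.12Fe_0.88)CaSi_2O_6) = 244.302 g/mol; M(CaO) = 56.077 g/mol.
Moles CaO per formula unit = 1 Ca ÷ 1 = 1.0000.
CaO fraction = (1.0000 × 56.077) / 244.302 = 56.077/244.302 = 0.2295.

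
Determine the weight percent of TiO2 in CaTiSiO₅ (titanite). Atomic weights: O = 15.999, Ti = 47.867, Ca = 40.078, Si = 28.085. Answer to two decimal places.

Molar mass of CaTiSiO₅ = 1·40.078 + 1·47.867 + 1·28.085 + 5·15.999 = 196.025 g/mol.
Each formula unit contains 1 Ti, equivalent to 1/1 = 1.0000 mol TiO2.
M(TiO2) = 1×47.867 + 2×15.999 = 79.865 g/mol.
Mass of TiO2 per formula unit = 1.0000 × 79.865 = 79.865 g.
TiO2 wt% = 79.865 / 196.025 × 100 = 40.74%.

40.74 wt%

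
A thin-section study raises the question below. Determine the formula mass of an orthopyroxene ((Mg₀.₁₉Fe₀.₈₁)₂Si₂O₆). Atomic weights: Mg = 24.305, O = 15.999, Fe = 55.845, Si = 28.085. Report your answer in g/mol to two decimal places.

251.87 g/mol

The formula mass is the sum 0.38×24.305 + 1.62×55.845 + 2×28.085 + 6×15.999.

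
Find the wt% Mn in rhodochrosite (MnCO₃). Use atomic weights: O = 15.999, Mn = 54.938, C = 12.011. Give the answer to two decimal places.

Molar mass of MnCO₃: 1*54.938 + 1*12.011 + 3*15.999 = 114.946 g/mol.
Mass of Mn per formula unit: 1 × 54.938 = 54.938 g.
Weight fraction Mn = 54.938 / 114.946 = 0.4779.

47.79 weight percent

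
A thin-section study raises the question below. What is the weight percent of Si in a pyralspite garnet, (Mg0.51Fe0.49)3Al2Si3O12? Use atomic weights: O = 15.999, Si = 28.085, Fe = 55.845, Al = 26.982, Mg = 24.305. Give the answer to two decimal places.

18.74 wt%

Molar mass of (Mg0.51Fe0.49)3Al2Si3O12: 1.53*24.305 + 1.47*55.845 + 2*26.982 + 3*28.085 + 12*15.999 = 449.486 g/mol.
Mass of Si per formula unit: 3 × 28.085 = 84.255 g.
Weight fraction Si = 84.255 / 449.486 = 0.1874.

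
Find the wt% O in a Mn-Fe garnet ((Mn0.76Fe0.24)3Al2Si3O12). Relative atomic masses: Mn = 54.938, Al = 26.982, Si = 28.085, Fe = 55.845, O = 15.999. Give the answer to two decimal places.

38.73 mass %

Formula mass = 2.28×54.938 + 0.72×55.845 + 2×26.982 + 3×28.085 + 12×15.999 = 495.674 g/mol, of which 191.988 g is O.
So O makes up 191.988/495.674 = 0.3873 of the mass, i.e. 38.73%.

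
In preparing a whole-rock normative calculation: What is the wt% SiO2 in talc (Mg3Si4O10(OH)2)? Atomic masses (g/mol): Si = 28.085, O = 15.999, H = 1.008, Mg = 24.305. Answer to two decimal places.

M(Mg3Si4O10(OH)2) = 379.259 g/mol; M(SiO2) = 60.083 g/mol.
Moles SiO2 per formula unit = 4 Si ÷ 1 = 4.0000.
SiO2 fraction = (4.0000 × 60.083) / 379.259 = 240.332/379.259 = 0.6337.

63.37 wt%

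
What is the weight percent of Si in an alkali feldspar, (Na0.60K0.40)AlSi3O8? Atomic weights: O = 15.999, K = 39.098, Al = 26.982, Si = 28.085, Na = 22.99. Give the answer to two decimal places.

Formula mass = 0.60*22.99 + 0.40*39.098 + 1*26.982 + 3*28.085 + 8*15.999 = 268.662 g/mol, of which 84.255 g is Si.
So Si makes up 84.255/268.662 = 0.3136 of the mass, i.e. 31.36%.

31.36 wt%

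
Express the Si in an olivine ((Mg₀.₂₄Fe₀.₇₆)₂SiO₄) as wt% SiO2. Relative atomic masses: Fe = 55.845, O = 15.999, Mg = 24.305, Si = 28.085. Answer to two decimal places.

31.85 wt%

M((Mg₀.₂₄Fe₀.₇₆)₂SiO₄) = 188.632 g/mol; M(SiO2) = 60.083 g/mol.
Moles SiO2 per formula unit = 1 Si ÷ 1 = 1.0000.
SiO2 fraction = (1.0000 × 60.083) / 188.632 = 60.083/188.632 = 0.3185.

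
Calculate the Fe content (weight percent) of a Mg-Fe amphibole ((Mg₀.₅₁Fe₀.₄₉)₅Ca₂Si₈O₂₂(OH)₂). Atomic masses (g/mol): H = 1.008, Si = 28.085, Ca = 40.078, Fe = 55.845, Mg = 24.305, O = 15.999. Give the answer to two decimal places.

15.38 weight percent

Molar mass of (Mg₀.₅₁Fe₀.₄₉)₅Ca₂Si₈O₂₂(OH)₂: 2.55·24.305 + 2.45·55.845 + 2·40.078 + 8·28.085 + 24·15.999 + 2·1.008 = 889.626 g/mol.
Mass of Fe per formula unit: 2.45 × 55.845 = 136.820 g.
Weight fraction Fe = 136.820 / 889.626 = 0.1538.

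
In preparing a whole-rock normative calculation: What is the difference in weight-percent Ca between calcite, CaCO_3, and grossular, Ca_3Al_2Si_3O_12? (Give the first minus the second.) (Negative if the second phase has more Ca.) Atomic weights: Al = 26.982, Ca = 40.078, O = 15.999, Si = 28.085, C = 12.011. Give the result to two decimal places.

M(CaCO_3) = 100.086 g/mol, so wt% Ca = 40.078/100.086 × 100 = 40.04%.
M(Ca_3Al_2Si_3O_12) = 450.441 g/mol, so wt% Ca = 120.234/450.441 × 100 = 26.69%.
40.04 − 26.69 = 13.35 pp.

13.35 percentage points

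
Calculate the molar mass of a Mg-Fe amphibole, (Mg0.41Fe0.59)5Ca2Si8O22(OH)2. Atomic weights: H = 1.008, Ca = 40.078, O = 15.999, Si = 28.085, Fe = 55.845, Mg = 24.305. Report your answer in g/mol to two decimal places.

M = 2.05·24.305 + 2.95·55.845 + 2·40.078 + 8·28.085 + 24·15.999 + 2·1.008

905.40 g/mol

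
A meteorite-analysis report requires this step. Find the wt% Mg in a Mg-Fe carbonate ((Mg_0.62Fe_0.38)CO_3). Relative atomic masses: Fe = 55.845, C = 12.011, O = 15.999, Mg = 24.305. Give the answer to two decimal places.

M((Mg_0.62Fe_0.38)CO_3) = 96.298 g/mol.
Mg contributes 0.62 × 24.305 = 15.069 g per mole.
15.069/96.298 = 0.1565 → 15.65%.

15.65 weight percent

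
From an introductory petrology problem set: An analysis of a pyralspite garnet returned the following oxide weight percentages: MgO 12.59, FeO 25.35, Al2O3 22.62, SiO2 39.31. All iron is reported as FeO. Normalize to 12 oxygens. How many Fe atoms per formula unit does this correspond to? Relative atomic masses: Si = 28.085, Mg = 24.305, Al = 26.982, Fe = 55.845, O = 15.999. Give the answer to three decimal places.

MgO (M=40.304): mol = 0.31238; Mg = 0.31238, O = 0.31238.
FeO (M=71.844): mol = 0.35285; Fe = 0.35285, O = 0.35285.
Al2O3 (M=101.961): mol = 0.22185; Al = 0.44370, O = 0.66555.
SiO2 (M=60.083): mol = 0.65426; Si = 0.65426, O = 1.30852.
ΣO = 2.63930; factor = 12/ΣO = 4.54666.
Fe apfu = 0.35285 × 4.54666 = 1.604.

1.604 Fe apfu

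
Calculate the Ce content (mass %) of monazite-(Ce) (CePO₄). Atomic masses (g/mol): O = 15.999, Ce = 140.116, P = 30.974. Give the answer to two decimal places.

59.60 mass %

Molar mass of CePO₄: 1·140.116 + 1·30.974 + 4·15.999 = 235.086 g/mol.
Mass of Ce per formula unit: 1 × 140.116 = 140.116 g.
Weight fraction Ce = 140.116 / 235.086 = 0.5960.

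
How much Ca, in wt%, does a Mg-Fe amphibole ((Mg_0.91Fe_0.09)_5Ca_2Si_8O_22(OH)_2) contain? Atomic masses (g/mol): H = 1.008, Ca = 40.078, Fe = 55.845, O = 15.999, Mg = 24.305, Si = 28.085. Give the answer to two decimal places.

9.70 wt%

Molar mass of (Mg_0.91Fe_0.09)_5Ca_2Si_8O_22(OH)_2: 4.55·24.305 + 0.45·55.845 + 2·40.078 + 8·28.085 + 24·15.999 + 2·1.008 = 826.546 g/mol.
Mass of Ca per formula unit: 2 × 40.078 = 80.156 g.
Weight fraction Ca = 80.156 / 826.546 = 0.0970.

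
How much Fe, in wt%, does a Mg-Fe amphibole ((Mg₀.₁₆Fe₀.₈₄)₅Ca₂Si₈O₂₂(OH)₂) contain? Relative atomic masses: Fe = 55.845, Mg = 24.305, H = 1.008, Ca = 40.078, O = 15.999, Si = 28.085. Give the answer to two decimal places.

M((Mg₀.₁₆Fe₀.₈₄)₅Ca₂Si₈O₂₂(OH)₂) = 944.821 g/mol.
Fe contributes 4.20 × 55.845 = 234.549 g per mole.
234.549/944.821 = 0.2482 → 24.82%.

24.82 wt%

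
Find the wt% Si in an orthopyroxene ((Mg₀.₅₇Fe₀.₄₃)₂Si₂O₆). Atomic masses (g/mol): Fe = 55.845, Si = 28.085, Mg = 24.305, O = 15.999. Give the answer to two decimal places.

Formula mass = 1.14·24.305 + 0.86·55.845 + 2·28.085 + 6·15.999 = 227.898 g/mol, of which 56.170 g is Si.
So Si makes up 56.170/227.898 = 0.2465 of the mass, i.e. 24.65%.

24.65 weight percent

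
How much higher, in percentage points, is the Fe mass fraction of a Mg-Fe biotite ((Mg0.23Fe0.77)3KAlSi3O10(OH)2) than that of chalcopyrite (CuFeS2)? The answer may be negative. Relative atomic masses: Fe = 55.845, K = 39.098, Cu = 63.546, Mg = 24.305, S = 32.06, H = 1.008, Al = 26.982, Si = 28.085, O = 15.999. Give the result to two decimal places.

First mineral: 129.002 g Fe in 490.111 g formula = 26.32 wt% Fe.
Second mineral: 55.845 g Fe in 183.511 g formula = 30.43 wt% Fe.
26.32% − 30.43% gives a difference of -4.11 percentage points.

-4.11 percentage points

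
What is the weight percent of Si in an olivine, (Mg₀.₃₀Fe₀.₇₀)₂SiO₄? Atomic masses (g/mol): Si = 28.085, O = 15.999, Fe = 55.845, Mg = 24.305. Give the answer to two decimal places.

M((Mg₀.₃₀Fe₀.₇₀)₂SiO₄) = 184.847 g/mol.
Si contributes 1 × 28.085 = 28.085 g per mole.
28.085/184.847 = 0.1519 → 15.19%.

15.19 mass %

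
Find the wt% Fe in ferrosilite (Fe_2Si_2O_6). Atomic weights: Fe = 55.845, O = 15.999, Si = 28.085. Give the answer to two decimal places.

Formula mass = 2·55.845 + 2·28.085 + 6·15.999 = 263.854 g/mol, of which 111.690 g is Fe.
So Fe makes up 111.690/263.854 = 0.4233 of the mass, i.e. 42.33%.

42.33 weight percent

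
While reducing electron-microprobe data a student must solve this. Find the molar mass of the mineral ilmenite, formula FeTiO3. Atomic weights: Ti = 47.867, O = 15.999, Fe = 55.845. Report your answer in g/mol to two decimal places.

The formula mass is the sum 1×55.845 + 1×47.867 + 3×15.999.

151.71 g/mol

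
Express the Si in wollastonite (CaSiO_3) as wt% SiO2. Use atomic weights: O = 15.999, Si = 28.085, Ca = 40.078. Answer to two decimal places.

Formula mass = 116.160 g/mol.
1 Si → 1.0000 mol SiO2 per formula unit; M(SiO2) = 60.083, so SiO2 mass = 60.083 g.
60.083/116.160 × 100 = 51.72 wt%.

51.72 wt%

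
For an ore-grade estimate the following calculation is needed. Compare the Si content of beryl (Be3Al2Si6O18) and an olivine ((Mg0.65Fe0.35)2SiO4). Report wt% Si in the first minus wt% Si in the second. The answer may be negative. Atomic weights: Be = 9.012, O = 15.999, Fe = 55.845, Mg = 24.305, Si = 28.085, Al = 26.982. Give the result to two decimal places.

Si in Be3Al2Si6O18: molar mass 537.492 g/mol; 6×28.085 = 168.510 g → 31.35 wt%.
Si in (Mg0.65Fe0.35)2SiO4: molar mass 162.769 g/mol; 1×28.085 = 28.085 g → 17.25 wt%.
Difference = 31.35 − 17.25 = 14.10 percentage points.

14.10 percentage points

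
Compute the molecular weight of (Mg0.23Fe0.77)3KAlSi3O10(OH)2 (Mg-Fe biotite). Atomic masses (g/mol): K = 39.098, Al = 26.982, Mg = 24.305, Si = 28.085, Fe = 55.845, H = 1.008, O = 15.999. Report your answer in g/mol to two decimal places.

M = 0.69(24.305) + 2.31(55.845) + 1(39.098) + 1(26.982) + 3(28.085) + 12(15.999) + 2(1.008)

490.11 g/mol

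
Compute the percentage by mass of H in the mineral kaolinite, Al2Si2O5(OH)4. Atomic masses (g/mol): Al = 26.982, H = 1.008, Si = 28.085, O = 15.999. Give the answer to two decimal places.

M(Al2Si2O5(OH)4) = 258.157 g/mol.
H contributes 4 × 1.008 = 4.032 g per mole.
4.032/258.157 = 0.0156 → 1.56%.

1.56 wt%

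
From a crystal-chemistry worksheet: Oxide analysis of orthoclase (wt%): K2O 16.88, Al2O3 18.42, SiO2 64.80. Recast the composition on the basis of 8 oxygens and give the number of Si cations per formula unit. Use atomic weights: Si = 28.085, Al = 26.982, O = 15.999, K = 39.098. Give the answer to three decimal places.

2.998 Si apfu

K2O (M=94.195): mol = 0.17920; K = 0.35840, O = 0.17920.
Al2O3 (M=101.961): mol = 0.18066; Al = 0.36132, O = 0.54198.
SiO2 (M=60.083): mol = 1.07851; Si = 1.07851, O = 2.15702.
ΣO = 2.87820; factor = 8/ΣO = 2.77951.
Si apfu = 1.07851 × 2.77951 = 2.998.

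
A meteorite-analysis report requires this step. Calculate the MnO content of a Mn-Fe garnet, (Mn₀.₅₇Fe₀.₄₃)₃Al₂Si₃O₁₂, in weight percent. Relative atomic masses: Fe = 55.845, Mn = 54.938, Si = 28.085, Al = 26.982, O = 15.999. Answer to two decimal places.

24.45 wt%

M((Mn₀.₅₇Fe₀.₄₃)₃Al₂Si₃O₁₂) = 496.191 g/mol; M(MnO) = 70.937 g/mol.
Moles MnO per formula unit = 1.71 Mn ÷ 1 = 1.7100.
MnO fraction = (1.7100 × 70.937) / 496.191 = 121.302/496.191 = 0.2445.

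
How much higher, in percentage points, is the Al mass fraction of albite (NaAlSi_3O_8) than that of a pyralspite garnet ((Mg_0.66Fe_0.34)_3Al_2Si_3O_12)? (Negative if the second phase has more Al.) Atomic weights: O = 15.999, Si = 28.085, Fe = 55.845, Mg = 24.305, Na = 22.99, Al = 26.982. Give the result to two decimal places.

First mineral: 26.982 g Al in 262.219 g formula = 10.29 wt% Al.
Second mineral: 53.964 g Al in 435.293 g formula = 12.40 wt% Al.
10.29% − 12.40% gives a difference of -2.11 percentage points.

-2.11 percentage points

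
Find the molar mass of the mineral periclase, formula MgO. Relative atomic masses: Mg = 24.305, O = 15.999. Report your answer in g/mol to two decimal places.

Mg: 1 × 24.305 = 24.3050
O: 1 × 15.999 = 15.9990
Summing the contributions gives the formula mass.

40.30 g/mol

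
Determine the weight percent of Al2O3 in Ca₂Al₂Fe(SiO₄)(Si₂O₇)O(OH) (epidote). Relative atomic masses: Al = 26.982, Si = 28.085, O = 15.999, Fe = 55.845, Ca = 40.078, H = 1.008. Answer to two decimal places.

21.10 wt%

M(Ca₂Al₂Fe(SiO₄)(Si₂O₇)O(OH)) = 483.215 g/mol; M(Al2O3) = 101.961 g/mol.
Moles Al2O3 per formula unit = 2 Al ÷ 2 = 1.0000.
Al2O3 fraction = (1.0000 × 101.961) / 483.215 = 101.961/483.215 = 0.2110.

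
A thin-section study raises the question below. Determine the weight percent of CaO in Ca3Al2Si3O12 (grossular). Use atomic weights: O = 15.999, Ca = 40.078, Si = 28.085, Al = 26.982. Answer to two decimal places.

37.35 wt%

Molar mass of Ca3Al2Si3O12 = 3*40.078 + 2*26.982 + 3*28.085 + 12*15.999 = 450.441 g/mol.
Each formula unit contains 3 Ca, equivalent to 3/1 = 3.0000 mol CaO.
M(CaO) = 1×40.078 + 1×15.999 = 56.077 g/mol.
Mass of CaO per formula unit = 3.0000 × 56.077 = 168.231 g.
CaO wt% = 168.231 / 450.441 × 100 = 37.35%.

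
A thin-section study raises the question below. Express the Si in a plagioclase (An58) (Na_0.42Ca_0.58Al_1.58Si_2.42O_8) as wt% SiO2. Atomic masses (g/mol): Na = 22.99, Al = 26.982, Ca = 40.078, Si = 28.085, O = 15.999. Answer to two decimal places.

53.56 wt%

Molar mass of Na_0.42Ca_0.58Al_1.58Si_2.42O_8 = 0.42·22.99 + 0.58·40.078 + 1.58·26.982 + 2.42·28.085 + 8·15.999 = 271.490 g/mol.
Each formula unit contains 2.42 Si, equivalent to 2.42/1 = 2.4200 mol SiO2.
M(SiO2) = 1×28.085 + 2×15.999 = 60.083 g/mol.
Mass of SiO2 per formula unit = 2.4200 × 60.083 = 145.401 g.
SiO2 wt% = 145.401 / 271.490 × 100 = 53.56%.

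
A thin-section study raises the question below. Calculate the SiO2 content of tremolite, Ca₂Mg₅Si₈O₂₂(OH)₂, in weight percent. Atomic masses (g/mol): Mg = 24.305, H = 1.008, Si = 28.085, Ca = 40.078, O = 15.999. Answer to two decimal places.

Formula mass = 812.353 g/mol.
8 Si → 8.0000 mol SiO2 per formula unit; M(SiO2) = 60.083, so SiO2 mass = 480.664 g.
480.664/812.353 × 100 = 59.17 wt%.

59.17 wt%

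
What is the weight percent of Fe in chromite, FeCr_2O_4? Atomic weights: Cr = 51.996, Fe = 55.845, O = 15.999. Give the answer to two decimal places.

24.95 weight percent

Formula mass = 1*55.845 + 2*51.996 + 4*15.999 = 223.833 g/mol, of which 55.845 g is Fe.
So Fe makes up 55.845/223.833 = 0.2495 of the mass, i.e. 24.95%.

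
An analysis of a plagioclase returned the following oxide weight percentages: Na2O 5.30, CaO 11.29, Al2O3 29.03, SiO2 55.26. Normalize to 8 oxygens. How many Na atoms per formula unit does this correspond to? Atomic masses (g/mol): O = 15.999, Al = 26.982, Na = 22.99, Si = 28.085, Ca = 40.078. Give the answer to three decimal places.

0.459 Na apfu

Na2O: 5.30/61.979 = 0.08551 mol → 0.17102 mol Na, 0.08551 mol O.
CaO: 11.29/56.077 = 0.20133 mol → 0.20133 mol Ca, 0.20133 mol O.
Al2O3: 29.03/101.961 = 0.28472 mol → 0.56944 mol Al, 0.85416 mol O.
SiO2: 55.26/60.083 = 0.91973 mol → 0.91973 mol Si, 1.83946 mol O.
Total oxygen = 2.98046 mol. Normalization factor = 8/2.98046 = 2.68415.
Na per 8 O = 0.17102 × 2.68415 = 0.459.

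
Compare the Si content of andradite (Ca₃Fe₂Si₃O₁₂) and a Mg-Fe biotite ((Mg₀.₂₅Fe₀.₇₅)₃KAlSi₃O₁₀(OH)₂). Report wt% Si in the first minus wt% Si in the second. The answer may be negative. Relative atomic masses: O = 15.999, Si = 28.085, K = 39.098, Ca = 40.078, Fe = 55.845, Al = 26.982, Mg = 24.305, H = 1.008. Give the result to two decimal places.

-0.68 percentage points

M(Ca₃Fe₂Si₃O₁₂) = 508.167 g/mol, so wt% Si = 84.255/508.167 × 100 = 16.58%.
M((Mg₀.₂₅Fe₀.₇₅)₃KAlSi₃O₁₀(OH)₂) = 488.219 g/mol, so wt% Si = 84.255/488.219 × 100 = 17.26%.
16.58 − 17.26 = -0.68 pp.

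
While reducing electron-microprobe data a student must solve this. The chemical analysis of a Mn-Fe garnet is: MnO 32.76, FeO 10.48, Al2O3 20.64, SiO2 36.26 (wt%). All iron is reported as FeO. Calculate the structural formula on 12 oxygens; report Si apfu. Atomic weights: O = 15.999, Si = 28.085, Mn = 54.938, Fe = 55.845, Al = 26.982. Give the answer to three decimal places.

MnO (M=70.937): mol = 0.46182; Mn = 0.46182, O = 0.46182.
FeO (M=71.844): mol = 0.14587; Fe = 0.14587, O = 0.14587.
Al2O3 (M=101.961): mol = 0.20243; Al = 0.40486, O = 0.60729.
SiO2 (M=60.083): mol = 0.60350; Si = 0.60350, O = 1.20700.
ΣO = 2.42198; factor = 12/ΣO = 4.95462.
Si apfu = 0.60350 × 4.95462 = 2.990.

2.990 Si apfu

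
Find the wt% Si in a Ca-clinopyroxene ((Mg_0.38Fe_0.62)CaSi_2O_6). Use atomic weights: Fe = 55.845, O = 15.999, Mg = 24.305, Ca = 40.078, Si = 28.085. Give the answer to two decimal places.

23.79 wt%

Molar mass of (Mg_0.38Fe_0.62)CaSi_2O_6: 0.38×24.305 + 0.62×55.845 + 1×40.078 + 2×28.085 + 6×15.999 = 236.102 g/mol.
Mass of Si per formula unit: 2 × 28.085 = 56.170 g.
Weight fraction Si = 56.170 / 236.102 = 0.2379.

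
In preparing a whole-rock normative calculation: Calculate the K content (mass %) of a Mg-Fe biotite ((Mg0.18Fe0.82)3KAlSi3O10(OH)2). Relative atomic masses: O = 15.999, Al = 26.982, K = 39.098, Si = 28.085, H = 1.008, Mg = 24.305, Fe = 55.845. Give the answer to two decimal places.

M((Mg0.18Fe0.82)3KAlSi3O10(OH)2) = 494.842 g/mol.
K contributes 1 × 39.098 = 39.098 g per mole.
39.098/494.842 = 0.0790 → 7.90%.

7.90 mass %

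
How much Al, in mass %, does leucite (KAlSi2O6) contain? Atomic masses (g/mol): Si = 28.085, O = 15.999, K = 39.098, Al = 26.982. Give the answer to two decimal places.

M(KAlSi2O6) = 218.244 g/mol.
Al contributes 1 × 26.982 = 26.982 g per mole.
26.982/218.244 = 0.1236 → 12.36%.

12.36 mass %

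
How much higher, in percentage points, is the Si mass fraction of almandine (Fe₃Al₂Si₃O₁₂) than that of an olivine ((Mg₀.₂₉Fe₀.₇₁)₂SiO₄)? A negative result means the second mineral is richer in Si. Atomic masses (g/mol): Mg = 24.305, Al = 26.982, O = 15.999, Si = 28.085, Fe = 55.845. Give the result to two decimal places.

First mineral: 84.255 g Si in 497.742 g formula = 16.93 wt% Si.
Second mineral: 28.085 g Si in 185.478 g formula = 15.14 wt% Si.
16.93% − 15.14% gives a difference of 1.79 percentage points.

1.79 percentage points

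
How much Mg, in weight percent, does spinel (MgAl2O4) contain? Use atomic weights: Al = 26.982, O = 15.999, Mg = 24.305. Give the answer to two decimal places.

17.08 weight percent

M(MgAl2O4) = 142.265 g/mol.
Mg contributes 1 × 24.305 = 24.305 g per mole.
24.305/142.265 = 0.1708 → 17.08%.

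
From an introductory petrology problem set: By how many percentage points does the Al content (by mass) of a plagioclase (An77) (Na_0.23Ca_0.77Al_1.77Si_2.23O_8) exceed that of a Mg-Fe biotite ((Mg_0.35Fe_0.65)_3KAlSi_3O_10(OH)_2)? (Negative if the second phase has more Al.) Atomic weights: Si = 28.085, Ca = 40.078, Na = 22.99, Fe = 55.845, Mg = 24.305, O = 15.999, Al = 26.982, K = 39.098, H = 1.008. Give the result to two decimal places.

First mineral: 47.758 g Al in 274.527 g formula = 17.40 wt% Al.
Second mineral: 26.982 g Al in 478.757 g formula = 5.64 wt% Al.
17.40% − 5.64% gives a difference of 11.76 percentage points.

11.76 percentage points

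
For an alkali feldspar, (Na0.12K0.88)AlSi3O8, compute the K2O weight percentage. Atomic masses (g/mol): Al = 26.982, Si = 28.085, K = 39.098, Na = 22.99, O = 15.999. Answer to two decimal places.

Molar mass of (Na0.12K0.88)AlSi3O8 = 0.12*22.99 + 0.88*39.098 + 1*26.982 + 3*28.085 + 8*15.999 = 276.394 g/mol.
Each formula unit contains 0.88 K, equivalent to 0.88/2 = 0.4400 mol K2O.
M(K2O) = 2×39.098 + 1×15.999 = 94.195 g/mol.
Mass of K2O per formula unit = 0.4400 × 94.195 = 41.446 g.
K2O wt% = 41.446 / 276.394 × 100 = 15.00%.

15.00 wt%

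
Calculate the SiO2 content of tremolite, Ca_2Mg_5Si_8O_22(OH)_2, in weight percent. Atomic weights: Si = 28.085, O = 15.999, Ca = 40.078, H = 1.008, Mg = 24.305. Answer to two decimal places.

59.17 wt%

Molar mass of Ca_2Mg_5Si_8O_22(OH)_2 = 2*40.078 + 5*24.305 + 8*28.085 + 24*15.999 + 2*1.008 = 812.353 g/mol.
Each formula unit contains 8 Si, equivalent to 8/1 = 8.0000 mol SiO2.
M(SiO2) = 1×28.085 + 2×15.999 = 60.083 g/mol.
Mass of SiO2 per formula unit = 8.0000 × 60.083 = 480.664 g.
SiO2 wt% = 480.664 / 812.353 × 100 = 59.17%.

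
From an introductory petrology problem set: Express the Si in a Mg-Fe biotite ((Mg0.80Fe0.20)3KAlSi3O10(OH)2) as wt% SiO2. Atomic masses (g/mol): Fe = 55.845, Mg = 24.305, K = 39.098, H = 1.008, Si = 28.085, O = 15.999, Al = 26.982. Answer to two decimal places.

41.32 wt%

Formula mass = 436.178 g/mol.
3 Si → 3.0000 mol SiO2 per formula unit; M(SiO2) = 60.083, so SiO2 mass = 180.249 g.
180.249/436.178 × 100 = 41.32 wt%.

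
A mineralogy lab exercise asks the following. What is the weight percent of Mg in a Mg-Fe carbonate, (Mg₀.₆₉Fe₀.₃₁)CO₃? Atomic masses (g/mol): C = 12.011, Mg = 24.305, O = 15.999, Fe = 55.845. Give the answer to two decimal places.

17.82 wt%

Formula mass = 0.69×24.305 + 0.31×55.845 + 1×12.011 + 3×15.999 = 94.090 g/mol, of which 16.770 g is Mg.
So Mg makes up 16.770/94.090 = 0.1782 of the mass, i.e. 17.82%.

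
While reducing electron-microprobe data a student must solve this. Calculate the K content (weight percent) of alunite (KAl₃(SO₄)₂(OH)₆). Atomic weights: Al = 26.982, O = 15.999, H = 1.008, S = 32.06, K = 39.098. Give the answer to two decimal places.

Formula mass = 1×39.098 + 3×26.982 + 2×32.06 + 14×15.999 + 6×1.008 = 414.198 g/mol, of which 39.098 g is K.
So K makes up 39.098/414.198 = 0.0944 of the mass, i.e. 9.44%.

9.44 weight percent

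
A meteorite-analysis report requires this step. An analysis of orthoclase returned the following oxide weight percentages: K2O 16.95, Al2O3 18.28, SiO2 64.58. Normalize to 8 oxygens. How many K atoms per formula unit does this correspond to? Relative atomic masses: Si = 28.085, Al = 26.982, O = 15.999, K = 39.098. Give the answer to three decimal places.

16.95 wt% K2O ÷ 94.195 g/mol = 0.17995 mol, giving 0.35990 K and 0.17995 O.
18.28 wt% Al2O3 ÷ 101.961 g/mol = 0.17928 mol, giving 0.35856 Al and 0.53784 O.
64.58 wt% SiO2 ÷ 60.083 g/mol = 1.07485 mol, giving 1.07485 Si and 2.14970 O.
Oxygen sums to 2.86749; scaling by 8/2.86749 = 2.78990 puts the formula on 8 O.
K: 0.35990 × 2.78990 = 1.004 atoms per formula unit.

1.004 K apfu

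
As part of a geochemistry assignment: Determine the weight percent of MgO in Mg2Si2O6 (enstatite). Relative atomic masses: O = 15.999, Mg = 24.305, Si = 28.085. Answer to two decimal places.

Formula mass = 200.774 g/mol.
2 Mg → 2.0000 mol MgO per formula unit; M(MgO) = 40.304, so MgO mass = 80.608 g.
80.608/200.774 × 100 = 40.15 wt%.

40.15 wt%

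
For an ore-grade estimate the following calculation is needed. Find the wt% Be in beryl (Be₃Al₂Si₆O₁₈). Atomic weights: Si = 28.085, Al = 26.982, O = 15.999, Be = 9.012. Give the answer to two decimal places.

5.03 wt%

M(Be₃Al₂Si₆O₁₈) = 537.492 g/mol.
Be contributes 3 × 9.012 = 27.036 g per mole.
27.036/537.492 = 0.0503 → 5.03%.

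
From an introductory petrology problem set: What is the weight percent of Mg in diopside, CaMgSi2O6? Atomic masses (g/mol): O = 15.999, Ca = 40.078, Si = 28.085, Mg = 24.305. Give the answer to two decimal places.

Formula mass = 1*40.078 + 1*24.305 + 2*28.085 + 6*15.999 = 216.547 g/mol, of which 24.305 g is Mg.
So Mg makes up 24.305/216.547 = 0.1122 of the mass, i.e. 11.22%.

11.22 weight percent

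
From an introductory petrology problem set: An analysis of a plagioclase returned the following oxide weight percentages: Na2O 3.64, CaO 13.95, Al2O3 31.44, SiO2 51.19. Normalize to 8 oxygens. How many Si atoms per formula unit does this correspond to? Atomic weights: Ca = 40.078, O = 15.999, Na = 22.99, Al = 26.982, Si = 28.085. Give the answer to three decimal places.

2.321 Si apfu

Na2O (M=61.979): mol = 0.05873; Na = 0.11746, O = 0.05873.
CaO (M=56.077): mol = 0.24877; Ca = 0.24877, O = 0.24877.
Al2O3 (M=101.961): mol = 0.30835; Al = 0.61670, O = 0.92505.
SiO2 (M=60.083): mol = 0.85199; Si = 0.85199, O = 1.70398.
ΣO = 2.93653; factor = 8/ΣO = 2.72430.
Si apfu = 0.85199 × 2.72430 = 2.321.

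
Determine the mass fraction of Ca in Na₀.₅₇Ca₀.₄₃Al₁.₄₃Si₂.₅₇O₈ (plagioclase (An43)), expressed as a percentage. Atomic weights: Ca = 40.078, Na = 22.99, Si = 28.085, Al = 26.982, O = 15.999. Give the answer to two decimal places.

Molar mass of Na₀.₅₇Ca₀.₄₃Al₁.₄₃Si₂.₅₇O₈: 0.57×22.99 + 0.43×40.078 + 1.43×26.982 + 2.57×28.085 + 8×15.999 = 269.093 g/mol.
Mass of Ca per formula unit: 0.43 × 40.078 = 17.234 g.
Weight fraction Ca = 17.234 / 269.093 = 0.0640.

6.40 weight percent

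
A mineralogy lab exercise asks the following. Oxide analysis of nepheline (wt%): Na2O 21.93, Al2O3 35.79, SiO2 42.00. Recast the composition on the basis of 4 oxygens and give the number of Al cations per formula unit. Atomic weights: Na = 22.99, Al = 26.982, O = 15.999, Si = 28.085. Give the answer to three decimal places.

21.93 wt% Na2O ÷ 61.979 g/mol = 0.35383 mol, giving 0.70766 Na and 0.35383 O.
35.79 wt% Al2O3 ÷ 101.961 g/mol = 0.35102 mol, giving 0.70204 Al and 1.05306 O.
42.00 wt% SiO2 ÷ 60.083 g/mol = 0.69903 mol, giving 0.69903 Si and 1.39806 O.
Oxygen sums to 2.80495; scaling by 4/2.80495 = 1.42605 puts the formula on 4 O.
Al: 0.70204 × 1.42605 = 1.001 atoms per formula unit.

1.001 Al apfu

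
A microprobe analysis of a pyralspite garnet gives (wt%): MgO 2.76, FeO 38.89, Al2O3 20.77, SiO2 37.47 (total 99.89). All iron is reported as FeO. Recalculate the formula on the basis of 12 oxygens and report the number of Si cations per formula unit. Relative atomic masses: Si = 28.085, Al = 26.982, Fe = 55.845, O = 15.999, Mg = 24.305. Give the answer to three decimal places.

3.032 Si apfu

MgO: 2.76/40.304 = 0.06848 mol → 0.06848 mol Mg, 0.06848 mol O.
FeO: 38.89/71.844 = 0.54131 mol → 0.54131 mol Fe, 0.54131 mol O.
Al2O3: 20.77/101.961 = 0.20371 mol → 0.40742 mol Al, 0.61113 mol O.
SiO2: 37.47/60.083 = 0.62364 mol → 0.62364 mol Si, 1.24728 mol O.
Total oxygen = 2.46820 mol. Normalization factor = 12/2.46820 = 4.86184.
Si per 12 O = 0.62364 × 4.86184 = 3.032.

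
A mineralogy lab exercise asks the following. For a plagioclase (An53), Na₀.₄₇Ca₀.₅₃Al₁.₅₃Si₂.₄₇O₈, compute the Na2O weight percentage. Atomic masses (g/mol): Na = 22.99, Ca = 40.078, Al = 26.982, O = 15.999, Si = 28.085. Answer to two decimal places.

M(Na₀.₄₇Ca₀.₅₃Al₁.₅₃Si₂.₄₇O₈) = 270.691 g/mol; M(Na2O) = 61.979 g/mol.
Moles Na2O per formula unit = 0.47 Na ÷ 2 = 0.2350.
Na2O fraction = (0.2350 × 61.979) / 270.691 = 14.565/270.691 = 0.0538.

5.38 wt%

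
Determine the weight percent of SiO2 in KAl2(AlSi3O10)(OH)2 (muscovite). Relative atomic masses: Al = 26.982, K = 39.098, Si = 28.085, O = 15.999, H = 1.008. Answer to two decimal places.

45.25 wt%

Molar mass of KAl2(AlSi3O10)(OH)2 = 1*39.098 + 3*26.982 + 3*28.085 + 12*15.999 + 2*1.008 = 398.303 g/mol.
Each formula unit contains 3 Si, equivalent to 3/1 = 3.0000 mol SiO2.
M(SiO2) = 1×28.085 + 2×15.999 = 60.083 g/mol.
Mass of SiO2 per formula unit = 3.0000 × 60.083 = 180.249 g.
SiO2 wt% = 180.249 / 398.303 × 100 = 45.25%.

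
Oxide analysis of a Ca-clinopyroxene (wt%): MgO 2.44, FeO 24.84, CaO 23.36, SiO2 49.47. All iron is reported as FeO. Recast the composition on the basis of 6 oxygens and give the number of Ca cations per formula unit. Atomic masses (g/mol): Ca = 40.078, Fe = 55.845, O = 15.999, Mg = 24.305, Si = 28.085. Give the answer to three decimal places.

1.012 Ca apfu

MgO: 2.44/40.304 = 0.06054 mol → 0.06054 mol Mg, 0.06054 mol O.
FeO: 24.84/71.844 = 0.34575 mol → 0.34575 mol Fe, 0.34575 mol O.
CaO: 23.36/56.077 = 0.41657 mol → 0.41657 mol Ca, 0.41657 mol O.
SiO2: 49.47/60.083 = 0.82336 mol → 0.82336 mol Si, 1.64672 mol O.
Total oxygen = 2.46958 mol. Normalization factor = 6/2.46958 = 2.42956.
Ca per 6 O = 0.41657 × 2.42956 = 1.012.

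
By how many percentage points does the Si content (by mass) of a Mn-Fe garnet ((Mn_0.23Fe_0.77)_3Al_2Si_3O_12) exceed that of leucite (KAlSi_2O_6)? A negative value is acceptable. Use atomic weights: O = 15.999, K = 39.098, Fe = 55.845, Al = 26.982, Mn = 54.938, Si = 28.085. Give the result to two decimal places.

-8.79 percentage points

M((Mn_0.23Fe_0.77)_3Al_2Si_3O_12) = 497.116 g/mol, so wt% Si = 84.255/497.116 × 100 = 16.95%.
M(KAlSi_2O_6) = 218.244 g/mol, so wt% Si = 56.170/218.244 × 100 = 25.74%.
16.95 − 25.74 = -8.79 pp.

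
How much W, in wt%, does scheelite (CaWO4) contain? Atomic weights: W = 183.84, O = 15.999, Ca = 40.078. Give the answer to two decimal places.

Molar mass of CaWO4: 1×40.078 + 1×183.84 + 4×15.999 = 287.914 g/mol.
Mass of W per formula unit: 1 × 183.84 = 183.840 g.
Weight fraction W = 183.840 / 287.914 = 0.6385.

63.85 wt%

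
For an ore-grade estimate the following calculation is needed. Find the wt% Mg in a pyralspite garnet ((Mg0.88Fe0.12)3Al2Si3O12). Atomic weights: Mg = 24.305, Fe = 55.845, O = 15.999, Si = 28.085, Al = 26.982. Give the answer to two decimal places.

Formula mass = 2.64*24.305 + 0.36*55.845 + 2*26.982 + 3*28.085 + 12*15.999 = 414.476 g/mol, of which 64.165 g is Mg.
So Mg makes up 64.165/414.476 = 0.1548 of the mass, i.e. 15.48%.

15.48 mass %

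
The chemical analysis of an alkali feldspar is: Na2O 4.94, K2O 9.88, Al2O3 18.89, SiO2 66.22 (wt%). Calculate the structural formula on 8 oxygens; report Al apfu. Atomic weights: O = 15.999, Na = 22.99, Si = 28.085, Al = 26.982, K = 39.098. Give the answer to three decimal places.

Na2O: 4.94/61.979 = 0.07970 mol → 0.15940 mol Na, 0.07970 mol O.
K2O: 9.88/94.195 = 0.10489 mol → 0.20978 mol K, 0.10489 mol O.
Al2O3: 18.89/101.961 = 0.18527 mol → 0.37054 mol Al, 0.55581 mol O.
SiO2: 66.22/60.083 = 1.10214 mol → 1.10214 mol Si, 2.20428 mol O.
Total oxygen = 2.94468 mol. Normalization factor = 8/2.94468 = 2.71676.
Al per 8 O = 0.37054 × 2.71676 = 1.007.

1.007 Al apfu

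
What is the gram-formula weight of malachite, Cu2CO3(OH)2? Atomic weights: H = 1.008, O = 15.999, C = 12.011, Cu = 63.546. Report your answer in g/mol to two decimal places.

M = 2*63.546 + 1*12.011 + 5*15.999 + 2*1.008

221.11 g/mol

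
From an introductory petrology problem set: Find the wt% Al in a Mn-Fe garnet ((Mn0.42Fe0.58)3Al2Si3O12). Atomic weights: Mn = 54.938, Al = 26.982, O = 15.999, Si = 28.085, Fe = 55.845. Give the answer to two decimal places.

10.87 mass %

Formula mass = 1.26×54.938 + 1.74×55.845 + 2×26.982 + 3×28.085 + 12×15.999 = 496.599 g/mol, of which 53.964 g is Al.
So Al makes up 53.964/496.599 = 0.1087 of the mass, i.e. 10.87%.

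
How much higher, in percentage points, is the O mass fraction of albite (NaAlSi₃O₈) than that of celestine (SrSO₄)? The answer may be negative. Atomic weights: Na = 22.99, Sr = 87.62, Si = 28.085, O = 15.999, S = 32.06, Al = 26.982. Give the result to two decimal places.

M(NaAlSi₃O₈) = 262.219 g/mol, so wt% O = 127.992/262.219 × 100 = 48.81%.
M(SrSO₄) = 183.676 g/mol, so wt% O = 63.996/183.676 × 100 = 34.84%.
48.81 − 34.84 = 13.97 pp.

13.97 percentage points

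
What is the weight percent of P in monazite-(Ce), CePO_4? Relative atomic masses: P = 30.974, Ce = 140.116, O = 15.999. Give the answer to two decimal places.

13.18 mass %

Formula mass = 1×140.116 + 1×30.974 + 4×15.999 = 235.086 g/mol, of which 30.974 g is P.
So P makes up 30.974/235.086 = 0.1318 of the mass, i.e. 13.18%.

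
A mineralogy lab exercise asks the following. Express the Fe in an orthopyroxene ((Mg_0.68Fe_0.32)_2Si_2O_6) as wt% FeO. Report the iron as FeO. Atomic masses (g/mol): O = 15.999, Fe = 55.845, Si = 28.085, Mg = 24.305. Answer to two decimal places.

Molar mass of (Mg_0.68Fe_0.32)_2Si_2O_6 = 1.36×24.305 + 0.64×55.845 + 2×28.085 + 6×15.999 = 220.960 g/mol.
Each formula unit contains 0.64 Fe, equivalent to 0.64/1 = 0.6400 mol FeO.
M(FeO) = 1×55.845 + 1×15.999 = 71.844 g/mol.
Mass of FeO per formula unit = 0.6400 × 71.844 = 45.980 g.
FeO wt% = 45.980 / 220.960 × 100 = 20.81%.

20.81 wt%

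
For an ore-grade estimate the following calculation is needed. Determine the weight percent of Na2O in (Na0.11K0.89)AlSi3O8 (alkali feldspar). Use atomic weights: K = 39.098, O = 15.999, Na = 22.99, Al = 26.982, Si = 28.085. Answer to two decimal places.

1.23 wt%

M((Na0.11K0.89)AlSi3O8) = 276.555 g/mol; M(Na2O) = 61.979 g/mol.
Moles Na2O per formula unit = 0.11 Na ÷ 2 = 0.0550.
Na2O fraction = (0.0550 × 61.979) / 276.555 = 3.409/276.555 = 0.0123.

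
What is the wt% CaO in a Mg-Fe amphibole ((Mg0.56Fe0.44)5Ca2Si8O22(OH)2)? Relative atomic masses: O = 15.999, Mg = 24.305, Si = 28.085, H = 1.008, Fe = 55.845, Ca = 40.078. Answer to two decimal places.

M((Mg0.56Fe0.44)5Ca2Si8O22(OH)2) = 881.741 g/mol; M(CaO) = 56.077 g/mol.
Moles CaO per formula unit = 2 Ca ÷ 1 = 2.0000.
CaO fraction = (2.0000 × 56.077) / 881.741 = 112.154/881.741 = 0.1272.

12.72 wt%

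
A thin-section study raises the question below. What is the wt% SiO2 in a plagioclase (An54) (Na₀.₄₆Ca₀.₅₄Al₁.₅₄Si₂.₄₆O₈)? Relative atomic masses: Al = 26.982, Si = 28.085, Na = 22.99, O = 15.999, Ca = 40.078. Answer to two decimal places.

54.57 wt%

Formula mass = 270.851 g/mol.
2.46 Si → 2.4600 mol SiO2 per formula unit; M(SiO2) = 60.083, so SiO2 mass = 147.804 g.
147.804/270.851 × 100 = 54.57 wt%.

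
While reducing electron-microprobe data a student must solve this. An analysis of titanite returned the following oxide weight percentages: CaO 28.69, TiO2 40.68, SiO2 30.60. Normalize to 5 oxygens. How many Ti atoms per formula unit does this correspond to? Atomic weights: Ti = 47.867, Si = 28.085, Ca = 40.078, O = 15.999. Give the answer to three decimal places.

CaO: 28.69/56.077 = 0.51162 mol → 0.51162 mol Ca, 0.51162 mol O.
TiO2: 40.68/79.865 = 0.50936 mol → 0.50936 mol Ti, 1.01872 mol O.
SiO2: 30.60/60.083 = 0.50930 mol → 0.50930 mol Si, 1.01860 mol O.
Total oxygen = 2.54894 mol. Normalization factor = 5/2.54894 = 1.96160.
Ti per 5 O = 0.50936 × 1.96160 = 0.999.

0.999 Ti apfu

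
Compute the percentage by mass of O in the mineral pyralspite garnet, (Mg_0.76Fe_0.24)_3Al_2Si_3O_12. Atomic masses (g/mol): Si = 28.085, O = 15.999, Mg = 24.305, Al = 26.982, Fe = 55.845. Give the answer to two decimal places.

45.09 weight percent

Formula mass = 2.28×24.305 + 0.72×55.845 + 2×26.982 + 3×28.085 + 12×15.999 = 425.831 g/mol, of which 191.988 g is O.
So O makes up 191.988/425.831 = 0.4509 of the mass, i.e. 45.09%.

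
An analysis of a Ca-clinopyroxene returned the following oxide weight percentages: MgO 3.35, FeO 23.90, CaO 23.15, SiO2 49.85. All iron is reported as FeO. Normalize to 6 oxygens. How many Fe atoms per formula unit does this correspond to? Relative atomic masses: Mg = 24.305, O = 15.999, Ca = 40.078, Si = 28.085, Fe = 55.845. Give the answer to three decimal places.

0.802 Fe apfu

MgO: 3.35/40.304 = 0.08312 mol → 0.08312 mol Mg, 0.08312 mol O.
FeO: 23.90/71.844 = 0.33267 mol → 0.33267 mol Fe, 0.33267 mol O.
CaO: 23.15/56.077 = 0.41283 mol → 0.41283 mol Ca, 0.41283 mol O.
SiO2: 49.85/60.083 = 0.82969 mol → 0.82969 mol Si, 1.65938 mol O.
Total oxygen = 2.48800 mol. Normalization factor = 6/2.48800 = 2.41158.
Fe per 6 O = 0.33267 × 2.41158 = 0.802.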